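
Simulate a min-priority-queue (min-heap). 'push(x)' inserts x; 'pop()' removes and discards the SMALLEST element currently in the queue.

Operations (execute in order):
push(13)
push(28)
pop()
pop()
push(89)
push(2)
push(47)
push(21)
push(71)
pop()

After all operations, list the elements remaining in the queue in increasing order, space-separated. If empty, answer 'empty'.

Answer: 21 47 71 89

Derivation:
push(13): heap contents = [13]
push(28): heap contents = [13, 28]
pop() → 13: heap contents = [28]
pop() → 28: heap contents = []
push(89): heap contents = [89]
push(2): heap contents = [2, 89]
push(47): heap contents = [2, 47, 89]
push(21): heap contents = [2, 21, 47, 89]
push(71): heap contents = [2, 21, 47, 71, 89]
pop() → 2: heap contents = [21, 47, 71, 89]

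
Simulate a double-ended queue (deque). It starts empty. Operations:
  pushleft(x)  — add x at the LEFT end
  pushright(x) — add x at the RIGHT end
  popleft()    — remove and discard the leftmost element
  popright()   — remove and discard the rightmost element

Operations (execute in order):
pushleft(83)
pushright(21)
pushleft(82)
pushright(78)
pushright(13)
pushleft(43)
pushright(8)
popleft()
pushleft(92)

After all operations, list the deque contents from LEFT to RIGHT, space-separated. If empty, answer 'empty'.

pushleft(83): [83]
pushright(21): [83, 21]
pushleft(82): [82, 83, 21]
pushright(78): [82, 83, 21, 78]
pushright(13): [82, 83, 21, 78, 13]
pushleft(43): [43, 82, 83, 21, 78, 13]
pushright(8): [43, 82, 83, 21, 78, 13, 8]
popleft(): [82, 83, 21, 78, 13, 8]
pushleft(92): [92, 82, 83, 21, 78, 13, 8]

Answer: 92 82 83 21 78 13 8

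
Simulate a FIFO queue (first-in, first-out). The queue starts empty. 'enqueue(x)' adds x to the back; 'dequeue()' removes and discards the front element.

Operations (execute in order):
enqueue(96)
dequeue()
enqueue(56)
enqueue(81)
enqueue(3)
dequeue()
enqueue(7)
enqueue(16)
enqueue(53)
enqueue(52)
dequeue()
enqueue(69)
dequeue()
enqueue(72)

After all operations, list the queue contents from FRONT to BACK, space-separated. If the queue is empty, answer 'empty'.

enqueue(96): [96]
dequeue(): []
enqueue(56): [56]
enqueue(81): [56, 81]
enqueue(3): [56, 81, 3]
dequeue(): [81, 3]
enqueue(7): [81, 3, 7]
enqueue(16): [81, 3, 7, 16]
enqueue(53): [81, 3, 7, 16, 53]
enqueue(52): [81, 3, 7, 16, 53, 52]
dequeue(): [3, 7, 16, 53, 52]
enqueue(69): [3, 7, 16, 53, 52, 69]
dequeue(): [7, 16, 53, 52, 69]
enqueue(72): [7, 16, 53, 52, 69, 72]

Answer: 7 16 53 52 69 72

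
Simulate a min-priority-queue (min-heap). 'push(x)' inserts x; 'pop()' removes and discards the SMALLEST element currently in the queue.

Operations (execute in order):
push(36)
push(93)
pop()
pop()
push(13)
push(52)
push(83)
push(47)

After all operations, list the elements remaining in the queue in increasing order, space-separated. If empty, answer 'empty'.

Answer: 13 47 52 83

Derivation:
push(36): heap contents = [36]
push(93): heap contents = [36, 93]
pop() → 36: heap contents = [93]
pop() → 93: heap contents = []
push(13): heap contents = [13]
push(52): heap contents = [13, 52]
push(83): heap contents = [13, 52, 83]
push(47): heap contents = [13, 47, 52, 83]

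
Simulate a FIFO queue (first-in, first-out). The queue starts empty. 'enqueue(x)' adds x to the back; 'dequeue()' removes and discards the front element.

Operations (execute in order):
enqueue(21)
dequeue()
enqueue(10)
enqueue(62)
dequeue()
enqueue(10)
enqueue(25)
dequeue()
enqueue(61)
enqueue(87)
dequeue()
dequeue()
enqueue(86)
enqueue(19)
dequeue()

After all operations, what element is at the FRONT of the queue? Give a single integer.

Answer: 87

Derivation:
enqueue(21): queue = [21]
dequeue(): queue = []
enqueue(10): queue = [10]
enqueue(62): queue = [10, 62]
dequeue(): queue = [62]
enqueue(10): queue = [62, 10]
enqueue(25): queue = [62, 10, 25]
dequeue(): queue = [10, 25]
enqueue(61): queue = [10, 25, 61]
enqueue(87): queue = [10, 25, 61, 87]
dequeue(): queue = [25, 61, 87]
dequeue(): queue = [61, 87]
enqueue(86): queue = [61, 87, 86]
enqueue(19): queue = [61, 87, 86, 19]
dequeue(): queue = [87, 86, 19]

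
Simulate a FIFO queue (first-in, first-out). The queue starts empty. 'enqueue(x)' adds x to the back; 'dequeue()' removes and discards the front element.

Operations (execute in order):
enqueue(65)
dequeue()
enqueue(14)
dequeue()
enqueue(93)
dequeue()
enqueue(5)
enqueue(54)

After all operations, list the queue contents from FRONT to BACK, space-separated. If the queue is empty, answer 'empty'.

Answer: 5 54

Derivation:
enqueue(65): [65]
dequeue(): []
enqueue(14): [14]
dequeue(): []
enqueue(93): [93]
dequeue(): []
enqueue(5): [5]
enqueue(54): [5, 54]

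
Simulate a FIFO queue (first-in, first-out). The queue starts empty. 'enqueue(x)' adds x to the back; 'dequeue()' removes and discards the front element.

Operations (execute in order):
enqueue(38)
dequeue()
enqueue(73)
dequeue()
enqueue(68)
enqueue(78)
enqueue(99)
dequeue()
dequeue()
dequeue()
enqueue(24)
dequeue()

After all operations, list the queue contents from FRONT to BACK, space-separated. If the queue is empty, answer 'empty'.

Answer: empty

Derivation:
enqueue(38): [38]
dequeue(): []
enqueue(73): [73]
dequeue(): []
enqueue(68): [68]
enqueue(78): [68, 78]
enqueue(99): [68, 78, 99]
dequeue(): [78, 99]
dequeue(): [99]
dequeue(): []
enqueue(24): [24]
dequeue(): []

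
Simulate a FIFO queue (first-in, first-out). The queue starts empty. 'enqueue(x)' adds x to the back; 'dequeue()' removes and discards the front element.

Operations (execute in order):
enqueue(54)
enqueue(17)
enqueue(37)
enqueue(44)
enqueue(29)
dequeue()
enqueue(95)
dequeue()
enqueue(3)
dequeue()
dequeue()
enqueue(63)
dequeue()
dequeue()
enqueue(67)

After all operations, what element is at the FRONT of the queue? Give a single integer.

enqueue(54): queue = [54]
enqueue(17): queue = [54, 17]
enqueue(37): queue = [54, 17, 37]
enqueue(44): queue = [54, 17, 37, 44]
enqueue(29): queue = [54, 17, 37, 44, 29]
dequeue(): queue = [17, 37, 44, 29]
enqueue(95): queue = [17, 37, 44, 29, 95]
dequeue(): queue = [37, 44, 29, 95]
enqueue(3): queue = [37, 44, 29, 95, 3]
dequeue(): queue = [44, 29, 95, 3]
dequeue(): queue = [29, 95, 3]
enqueue(63): queue = [29, 95, 3, 63]
dequeue(): queue = [95, 3, 63]
dequeue(): queue = [3, 63]
enqueue(67): queue = [3, 63, 67]

Answer: 3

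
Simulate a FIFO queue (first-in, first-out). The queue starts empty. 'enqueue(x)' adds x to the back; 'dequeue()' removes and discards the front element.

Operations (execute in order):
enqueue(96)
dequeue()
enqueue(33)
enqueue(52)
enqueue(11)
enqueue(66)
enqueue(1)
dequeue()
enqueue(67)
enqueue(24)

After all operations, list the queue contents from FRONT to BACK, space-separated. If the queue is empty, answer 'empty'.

Answer: 52 11 66 1 67 24

Derivation:
enqueue(96): [96]
dequeue(): []
enqueue(33): [33]
enqueue(52): [33, 52]
enqueue(11): [33, 52, 11]
enqueue(66): [33, 52, 11, 66]
enqueue(1): [33, 52, 11, 66, 1]
dequeue(): [52, 11, 66, 1]
enqueue(67): [52, 11, 66, 1, 67]
enqueue(24): [52, 11, 66, 1, 67, 24]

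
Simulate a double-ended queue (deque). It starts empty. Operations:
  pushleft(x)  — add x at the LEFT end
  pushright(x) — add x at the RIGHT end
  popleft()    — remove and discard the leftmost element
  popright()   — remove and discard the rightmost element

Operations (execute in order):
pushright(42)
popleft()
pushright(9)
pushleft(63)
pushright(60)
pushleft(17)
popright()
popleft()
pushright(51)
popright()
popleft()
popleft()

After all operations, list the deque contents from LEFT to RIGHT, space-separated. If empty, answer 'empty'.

Answer: empty

Derivation:
pushright(42): [42]
popleft(): []
pushright(9): [9]
pushleft(63): [63, 9]
pushright(60): [63, 9, 60]
pushleft(17): [17, 63, 9, 60]
popright(): [17, 63, 9]
popleft(): [63, 9]
pushright(51): [63, 9, 51]
popright(): [63, 9]
popleft(): [9]
popleft(): []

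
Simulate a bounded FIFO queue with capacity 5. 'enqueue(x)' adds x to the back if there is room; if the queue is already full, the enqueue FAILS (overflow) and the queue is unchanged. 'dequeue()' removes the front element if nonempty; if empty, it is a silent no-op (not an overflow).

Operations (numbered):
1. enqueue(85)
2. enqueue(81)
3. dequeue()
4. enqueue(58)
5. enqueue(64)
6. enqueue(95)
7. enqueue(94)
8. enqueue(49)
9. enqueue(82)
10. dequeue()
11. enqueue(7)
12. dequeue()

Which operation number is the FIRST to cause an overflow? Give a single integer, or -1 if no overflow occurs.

Answer: 8

Derivation:
1. enqueue(85): size=1
2. enqueue(81): size=2
3. dequeue(): size=1
4. enqueue(58): size=2
5. enqueue(64): size=3
6. enqueue(95): size=4
7. enqueue(94): size=5
8. enqueue(49): size=5=cap → OVERFLOW (fail)
9. enqueue(82): size=5=cap → OVERFLOW (fail)
10. dequeue(): size=4
11. enqueue(7): size=5
12. dequeue(): size=4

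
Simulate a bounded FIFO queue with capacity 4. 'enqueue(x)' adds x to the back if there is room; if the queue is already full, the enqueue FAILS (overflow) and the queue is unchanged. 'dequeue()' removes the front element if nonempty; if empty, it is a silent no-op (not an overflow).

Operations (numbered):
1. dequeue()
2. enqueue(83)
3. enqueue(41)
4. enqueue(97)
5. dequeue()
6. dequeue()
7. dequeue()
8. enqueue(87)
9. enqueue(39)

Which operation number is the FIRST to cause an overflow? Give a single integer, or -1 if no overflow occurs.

1. dequeue(): empty, no-op, size=0
2. enqueue(83): size=1
3. enqueue(41): size=2
4. enqueue(97): size=3
5. dequeue(): size=2
6. dequeue(): size=1
7. dequeue(): size=0
8. enqueue(87): size=1
9. enqueue(39): size=2

Answer: -1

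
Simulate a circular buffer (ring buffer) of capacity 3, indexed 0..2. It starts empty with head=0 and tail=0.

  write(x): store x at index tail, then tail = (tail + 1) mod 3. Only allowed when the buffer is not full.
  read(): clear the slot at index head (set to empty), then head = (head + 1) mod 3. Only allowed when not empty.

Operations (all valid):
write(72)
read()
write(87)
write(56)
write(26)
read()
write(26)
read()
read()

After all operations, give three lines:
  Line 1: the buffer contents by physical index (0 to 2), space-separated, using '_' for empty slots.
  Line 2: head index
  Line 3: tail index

Answer: _ 26 _
1
2

Derivation:
write(72): buf=[72 _ _], head=0, tail=1, size=1
read(): buf=[_ _ _], head=1, tail=1, size=0
write(87): buf=[_ 87 _], head=1, tail=2, size=1
write(56): buf=[_ 87 56], head=1, tail=0, size=2
write(26): buf=[26 87 56], head=1, tail=1, size=3
read(): buf=[26 _ 56], head=2, tail=1, size=2
write(26): buf=[26 26 56], head=2, tail=2, size=3
read(): buf=[26 26 _], head=0, tail=2, size=2
read(): buf=[_ 26 _], head=1, tail=2, size=1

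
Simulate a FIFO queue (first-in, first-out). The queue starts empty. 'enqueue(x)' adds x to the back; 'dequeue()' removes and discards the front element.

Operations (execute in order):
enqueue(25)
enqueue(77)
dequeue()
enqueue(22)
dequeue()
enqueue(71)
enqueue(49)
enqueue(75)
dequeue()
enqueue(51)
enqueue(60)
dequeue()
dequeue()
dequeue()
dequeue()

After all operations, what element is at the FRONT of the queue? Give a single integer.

enqueue(25): queue = [25]
enqueue(77): queue = [25, 77]
dequeue(): queue = [77]
enqueue(22): queue = [77, 22]
dequeue(): queue = [22]
enqueue(71): queue = [22, 71]
enqueue(49): queue = [22, 71, 49]
enqueue(75): queue = [22, 71, 49, 75]
dequeue(): queue = [71, 49, 75]
enqueue(51): queue = [71, 49, 75, 51]
enqueue(60): queue = [71, 49, 75, 51, 60]
dequeue(): queue = [49, 75, 51, 60]
dequeue(): queue = [75, 51, 60]
dequeue(): queue = [51, 60]
dequeue(): queue = [60]

Answer: 60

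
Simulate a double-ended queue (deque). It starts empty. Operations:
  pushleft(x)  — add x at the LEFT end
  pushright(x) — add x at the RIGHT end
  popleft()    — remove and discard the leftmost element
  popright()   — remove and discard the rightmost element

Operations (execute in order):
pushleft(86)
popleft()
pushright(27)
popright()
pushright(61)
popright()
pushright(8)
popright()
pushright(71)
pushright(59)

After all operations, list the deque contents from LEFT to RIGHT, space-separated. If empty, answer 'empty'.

pushleft(86): [86]
popleft(): []
pushright(27): [27]
popright(): []
pushright(61): [61]
popright(): []
pushright(8): [8]
popright(): []
pushright(71): [71]
pushright(59): [71, 59]

Answer: 71 59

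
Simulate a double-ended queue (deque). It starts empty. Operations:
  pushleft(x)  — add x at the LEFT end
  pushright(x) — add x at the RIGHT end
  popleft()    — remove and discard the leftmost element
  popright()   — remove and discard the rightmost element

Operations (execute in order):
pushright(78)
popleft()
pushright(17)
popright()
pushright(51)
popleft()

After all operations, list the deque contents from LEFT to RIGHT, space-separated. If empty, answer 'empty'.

pushright(78): [78]
popleft(): []
pushright(17): [17]
popright(): []
pushright(51): [51]
popleft(): []

Answer: empty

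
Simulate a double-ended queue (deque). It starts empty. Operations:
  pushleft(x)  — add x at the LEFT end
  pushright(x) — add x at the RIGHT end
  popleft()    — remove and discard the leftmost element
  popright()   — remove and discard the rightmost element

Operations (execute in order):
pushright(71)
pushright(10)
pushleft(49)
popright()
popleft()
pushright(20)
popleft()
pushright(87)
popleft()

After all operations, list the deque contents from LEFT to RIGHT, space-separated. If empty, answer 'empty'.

pushright(71): [71]
pushright(10): [71, 10]
pushleft(49): [49, 71, 10]
popright(): [49, 71]
popleft(): [71]
pushright(20): [71, 20]
popleft(): [20]
pushright(87): [20, 87]
popleft(): [87]

Answer: 87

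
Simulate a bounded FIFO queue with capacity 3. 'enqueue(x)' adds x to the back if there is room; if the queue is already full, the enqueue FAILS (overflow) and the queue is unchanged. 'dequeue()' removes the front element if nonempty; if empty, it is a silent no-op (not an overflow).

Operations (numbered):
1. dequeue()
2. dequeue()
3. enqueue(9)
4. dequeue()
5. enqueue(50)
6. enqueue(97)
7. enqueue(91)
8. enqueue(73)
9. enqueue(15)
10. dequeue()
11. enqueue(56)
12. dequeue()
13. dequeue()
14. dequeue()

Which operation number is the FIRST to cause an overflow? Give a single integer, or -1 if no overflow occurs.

Answer: 8

Derivation:
1. dequeue(): empty, no-op, size=0
2. dequeue(): empty, no-op, size=0
3. enqueue(9): size=1
4. dequeue(): size=0
5. enqueue(50): size=1
6. enqueue(97): size=2
7. enqueue(91): size=3
8. enqueue(73): size=3=cap → OVERFLOW (fail)
9. enqueue(15): size=3=cap → OVERFLOW (fail)
10. dequeue(): size=2
11. enqueue(56): size=3
12. dequeue(): size=2
13. dequeue(): size=1
14. dequeue(): size=0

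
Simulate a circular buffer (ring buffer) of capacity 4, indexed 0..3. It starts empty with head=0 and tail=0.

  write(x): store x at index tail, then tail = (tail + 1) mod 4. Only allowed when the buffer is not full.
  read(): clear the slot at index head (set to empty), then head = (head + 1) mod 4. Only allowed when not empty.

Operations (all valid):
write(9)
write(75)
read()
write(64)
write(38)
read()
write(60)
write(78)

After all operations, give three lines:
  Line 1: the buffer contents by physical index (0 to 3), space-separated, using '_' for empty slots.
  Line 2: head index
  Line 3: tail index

write(9): buf=[9 _ _ _], head=0, tail=1, size=1
write(75): buf=[9 75 _ _], head=0, tail=2, size=2
read(): buf=[_ 75 _ _], head=1, tail=2, size=1
write(64): buf=[_ 75 64 _], head=1, tail=3, size=2
write(38): buf=[_ 75 64 38], head=1, tail=0, size=3
read(): buf=[_ _ 64 38], head=2, tail=0, size=2
write(60): buf=[60 _ 64 38], head=2, tail=1, size=3
write(78): buf=[60 78 64 38], head=2, tail=2, size=4

Answer: 60 78 64 38
2
2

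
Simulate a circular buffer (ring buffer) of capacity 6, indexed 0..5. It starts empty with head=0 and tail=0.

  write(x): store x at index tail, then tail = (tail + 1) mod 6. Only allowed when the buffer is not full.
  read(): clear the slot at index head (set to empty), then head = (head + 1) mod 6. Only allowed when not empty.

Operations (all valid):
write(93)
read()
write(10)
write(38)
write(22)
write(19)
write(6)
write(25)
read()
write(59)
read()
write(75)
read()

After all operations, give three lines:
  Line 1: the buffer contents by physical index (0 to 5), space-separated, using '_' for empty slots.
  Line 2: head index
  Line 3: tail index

Answer: 25 59 75 _ 19 6
4
3

Derivation:
write(93): buf=[93 _ _ _ _ _], head=0, tail=1, size=1
read(): buf=[_ _ _ _ _ _], head=1, tail=1, size=0
write(10): buf=[_ 10 _ _ _ _], head=1, tail=2, size=1
write(38): buf=[_ 10 38 _ _ _], head=1, tail=3, size=2
write(22): buf=[_ 10 38 22 _ _], head=1, tail=4, size=3
write(19): buf=[_ 10 38 22 19 _], head=1, tail=5, size=4
write(6): buf=[_ 10 38 22 19 6], head=1, tail=0, size=5
write(25): buf=[25 10 38 22 19 6], head=1, tail=1, size=6
read(): buf=[25 _ 38 22 19 6], head=2, tail=1, size=5
write(59): buf=[25 59 38 22 19 6], head=2, tail=2, size=6
read(): buf=[25 59 _ 22 19 6], head=3, tail=2, size=5
write(75): buf=[25 59 75 22 19 6], head=3, tail=3, size=6
read(): buf=[25 59 75 _ 19 6], head=4, tail=3, size=5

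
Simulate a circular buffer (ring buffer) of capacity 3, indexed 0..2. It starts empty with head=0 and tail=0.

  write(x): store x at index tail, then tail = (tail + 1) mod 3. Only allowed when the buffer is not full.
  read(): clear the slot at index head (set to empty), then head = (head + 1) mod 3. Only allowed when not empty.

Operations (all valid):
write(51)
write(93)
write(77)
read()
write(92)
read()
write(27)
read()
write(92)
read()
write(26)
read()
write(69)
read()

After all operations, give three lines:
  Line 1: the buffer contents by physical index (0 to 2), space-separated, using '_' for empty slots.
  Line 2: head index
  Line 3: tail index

write(51): buf=[51 _ _], head=0, tail=1, size=1
write(93): buf=[51 93 _], head=0, tail=2, size=2
write(77): buf=[51 93 77], head=0, tail=0, size=3
read(): buf=[_ 93 77], head=1, tail=0, size=2
write(92): buf=[92 93 77], head=1, tail=1, size=3
read(): buf=[92 _ 77], head=2, tail=1, size=2
write(27): buf=[92 27 77], head=2, tail=2, size=3
read(): buf=[92 27 _], head=0, tail=2, size=2
write(92): buf=[92 27 92], head=0, tail=0, size=3
read(): buf=[_ 27 92], head=1, tail=0, size=2
write(26): buf=[26 27 92], head=1, tail=1, size=3
read(): buf=[26 _ 92], head=2, tail=1, size=2
write(69): buf=[26 69 92], head=2, tail=2, size=3
read(): buf=[26 69 _], head=0, tail=2, size=2

Answer: 26 69 _
0
2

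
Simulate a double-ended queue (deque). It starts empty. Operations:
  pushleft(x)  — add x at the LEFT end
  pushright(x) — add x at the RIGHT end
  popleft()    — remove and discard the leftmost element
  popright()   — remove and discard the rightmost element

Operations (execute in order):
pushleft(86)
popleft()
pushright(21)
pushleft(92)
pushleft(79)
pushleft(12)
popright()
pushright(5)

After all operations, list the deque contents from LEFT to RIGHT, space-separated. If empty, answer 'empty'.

pushleft(86): [86]
popleft(): []
pushright(21): [21]
pushleft(92): [92, 21]
pushleft(79): [79, 92, 21]
pushleft(12): [12, 79, 92, 21]
popright(): [12, 79, 92]
pushright(5): [12, 79, 92, 5]

Answer: 12 79 92 5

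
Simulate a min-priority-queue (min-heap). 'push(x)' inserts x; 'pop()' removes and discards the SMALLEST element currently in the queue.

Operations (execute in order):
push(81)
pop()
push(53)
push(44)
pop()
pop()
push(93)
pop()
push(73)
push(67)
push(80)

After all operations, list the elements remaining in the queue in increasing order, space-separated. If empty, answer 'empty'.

Answer: 67 73 80

Derivation:
push(81): heap contents = [81]
pop() → 81: heap contents = []
push(53): heap contents = [53]
push(44): heap contents = [44, 53]
pop() → 44: heap contents = [53]
pop() → 53: heap contents = []
push(93): heap contents = [93]
pop() → 93: heap contents = []
push(73): heap contents = [73]
push(67): heap contents = [67, 73]
push(80): heap contents = [67, 73, 80]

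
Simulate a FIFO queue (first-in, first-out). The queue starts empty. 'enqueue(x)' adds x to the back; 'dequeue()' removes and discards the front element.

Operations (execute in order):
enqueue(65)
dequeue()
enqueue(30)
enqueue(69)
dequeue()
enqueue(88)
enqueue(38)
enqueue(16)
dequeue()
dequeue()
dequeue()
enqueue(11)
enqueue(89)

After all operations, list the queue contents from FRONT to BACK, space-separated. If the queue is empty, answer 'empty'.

Answer: 16 11 89

Derivation:
enqueue(65): [65]
dequeue(): []
enqueue(30): [30]
enqueue(69): [30, 69]
dequeue(): [69]
enqueue(88): [69, 88]
enqueue(38): [69, 88, 38]
enqueue(16): [69, 88, 38, 16]
dequeue(): [88, 38, 16]
dequeue(): [38, 16]
dequeue(): [16]
enqueue(11): [16, 11]
enqueue(89): [16, 11, 89]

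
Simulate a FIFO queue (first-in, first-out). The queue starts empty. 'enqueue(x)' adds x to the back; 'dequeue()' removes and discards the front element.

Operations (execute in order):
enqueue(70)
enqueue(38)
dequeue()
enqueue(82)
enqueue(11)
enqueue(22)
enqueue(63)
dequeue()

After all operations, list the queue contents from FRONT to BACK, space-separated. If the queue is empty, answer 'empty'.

Answer: 82 11 22 63

Derivation:
enqueue(70): [70]
enqueue(38): [70, 38]
dequeue(): [38]
enqueue(82): [38, 82]
enqueue(11): [38, 82, 11]
enqueue(22): [38, 82, 11, 22]
enqueue(63): [38, 82, 11, 22, 63]
dequeue(): [82, 11, 22, 63]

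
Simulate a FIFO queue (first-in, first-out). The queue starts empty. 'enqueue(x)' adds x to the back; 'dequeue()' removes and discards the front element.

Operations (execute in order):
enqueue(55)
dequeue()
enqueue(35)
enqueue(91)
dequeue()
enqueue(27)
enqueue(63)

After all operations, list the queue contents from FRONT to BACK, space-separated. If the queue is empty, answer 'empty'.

Answer: 91 27 63

Derivation:
enqueue(55): [55]
dequeue(): []
enqueue(35): [35]
enqueue(91): [35, 91]
dequeue(): [91]
enqueue(27): [91, 27]
enqueue(63): [91, 27, 63]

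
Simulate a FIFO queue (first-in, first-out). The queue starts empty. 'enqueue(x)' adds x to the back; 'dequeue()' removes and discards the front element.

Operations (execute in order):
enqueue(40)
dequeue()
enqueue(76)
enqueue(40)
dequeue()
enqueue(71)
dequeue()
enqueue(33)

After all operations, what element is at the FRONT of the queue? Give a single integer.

Answer: 71

Derivation:
enqueue(40): queue = [40]
dequeue(): queue = []
enqueue(76): queue = [76]
enqueue(40): queue = [76, 40]
dequeue(): queue = [40]
enqueue(71): queue = [40, 71]
dequeue(): queue = [71]
enqueue(33): queue = [71, 33]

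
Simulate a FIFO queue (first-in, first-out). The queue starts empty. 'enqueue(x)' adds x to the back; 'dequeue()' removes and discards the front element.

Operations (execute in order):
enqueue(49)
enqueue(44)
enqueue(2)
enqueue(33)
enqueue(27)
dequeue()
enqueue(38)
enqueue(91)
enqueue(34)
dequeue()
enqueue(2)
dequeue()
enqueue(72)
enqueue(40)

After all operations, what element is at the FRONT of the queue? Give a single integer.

Answer: 33

Derivation:
enqueue(49): queue = [49]
enqueue(44): queue = [49, 44]
enqueue(2): queue = [49, 44, 2]
enqueue(33): queue = [49, 44, 2, 33]
enqueue(27): queue = [49, 44, 2, 33, 27]
dequeue(): queue = [44, 2, 33, 27]
enqueue(38): queue = [44, 2, 33, 27, 38]
enqueue(91): queue = [44, 2, 33, 27, 38, 91]
enqueue(34): queue = [44, 2, 33, 27, 38, 91, 34]
dequeue(): queue = [2, 33, 27, 38, 91, 34]
enqueue(2): queue = [2, 33, 27, 38, 91, 34, 2]
dequeue(): queue = [33, 27, 38, 91, 34, 2]
enqueue(72): queue = [33, 27, 38, 91, 34, 2, 72]
enqueue(40): queue = [33, 27, 38, 91, 34, 2, 72, 40]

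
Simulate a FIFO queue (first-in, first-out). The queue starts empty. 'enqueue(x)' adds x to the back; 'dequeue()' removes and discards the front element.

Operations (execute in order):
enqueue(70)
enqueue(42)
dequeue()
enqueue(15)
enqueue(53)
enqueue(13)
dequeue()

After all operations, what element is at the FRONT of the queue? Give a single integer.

enqueue(70): queue = [70]
enqueue(42): queue = [70, 42]
dequeue(): queue = [42]
enqueue(15): queue = [42, 15]
enqueue(53): queue = [42, 15, 53]
enqueue(13): queue = [42, 15, 53, 13]
dequeue(): queue = [15, 53, 13]

Answer: 15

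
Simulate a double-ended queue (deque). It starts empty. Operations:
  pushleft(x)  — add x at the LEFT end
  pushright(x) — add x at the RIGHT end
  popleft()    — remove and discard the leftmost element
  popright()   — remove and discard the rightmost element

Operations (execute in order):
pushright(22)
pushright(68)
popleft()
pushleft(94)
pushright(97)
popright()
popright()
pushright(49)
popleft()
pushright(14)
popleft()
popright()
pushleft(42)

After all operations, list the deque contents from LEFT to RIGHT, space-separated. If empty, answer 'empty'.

Answer: 42

Derivation:
pushright(22): [22]
pushright(68): [22, 68]
popleft(): [68]
pushleft(94): [94, 68]
pushright(97): [94, 68, 97]
popright(): [94, 68]
popright(): [94]
pushright(49): [94, 49]
popleft(): [49]
pushright(14): [49, 14]
popleft(): [14]
popright(): []
pushleft(42): [42]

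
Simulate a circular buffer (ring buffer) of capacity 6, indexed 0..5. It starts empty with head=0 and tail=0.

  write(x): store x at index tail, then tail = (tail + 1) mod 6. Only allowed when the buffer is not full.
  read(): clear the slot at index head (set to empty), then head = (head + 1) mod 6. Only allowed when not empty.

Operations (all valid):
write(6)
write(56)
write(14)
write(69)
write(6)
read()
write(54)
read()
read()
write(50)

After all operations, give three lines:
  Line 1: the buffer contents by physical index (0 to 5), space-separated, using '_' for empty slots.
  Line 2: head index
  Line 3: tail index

write(6): buf=[6 _ _ _ _ _], head=0, tail=1, size=1
write(56): buf=[6 56 _ _ _ _], head=0, tail=2, size=2
write(14): buf=[6 56 14 _ _ _], head=0, tail=3, size=3
write(69): buf=[6 56 14 69 _ _], head=0, tail=4, size=4
write(6): buf=[6 56 14 69 6 _], head=0, tail=5, size=5
read(): buf=[_ 56 14 69 6 _], head=1, tail=5, size=4
write(54): buf=[_ 56 14 69 6 54], head=1, tail=0, size=5
read(): buf=[_ _ 14 69 6 54], head=2, tail=0, size=4
read(): buf=[_ _ _ 69 6 54], head=3, tail=0, size=3
write(50): buf=[50 _ _ 69 6 54], head=3, tail=1, size=4

Answer: 50 _ _ 69 6 54
3
1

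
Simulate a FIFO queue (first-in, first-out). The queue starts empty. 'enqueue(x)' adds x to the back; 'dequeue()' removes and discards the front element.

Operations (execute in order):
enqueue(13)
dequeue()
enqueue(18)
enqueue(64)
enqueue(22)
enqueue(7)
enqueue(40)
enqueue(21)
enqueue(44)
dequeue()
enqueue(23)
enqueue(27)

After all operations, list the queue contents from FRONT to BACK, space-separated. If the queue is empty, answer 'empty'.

enqueue(13): [13]
dequeue(): []
enqueue(18): [18]
enqueue(64): [18, 64]
enqueue(22): [18, 64, 22]
enqueue(7): [18, 64, 22, 7]
enqueue(40): [18, 64, 22, 7, 40]
enqueue(21): [18, 64, 22, 7, 40, 21]
enqueue(44): [18, 64, 22, 7, 40, 21, 44]
dequeue(): [64, 22, 7, 40, 21, 44]
enqueue(23): [64, 22, 7, 40, 21, 44, 23]
enqueue(27): [64, 22, 7, 40, 21, 44, 23, 27]

Answer: 64 22 7 40 21 44 23 27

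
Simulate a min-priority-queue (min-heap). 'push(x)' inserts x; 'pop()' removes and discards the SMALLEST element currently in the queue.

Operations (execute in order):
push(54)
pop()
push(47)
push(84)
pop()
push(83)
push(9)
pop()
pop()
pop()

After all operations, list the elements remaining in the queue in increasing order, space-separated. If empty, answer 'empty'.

Answer: empty

Derivation:
push(54): heap contents = [54]
pop() → 54: heap contents = []
push(47): heap contents = [47]
push(84): heap contents = [47, 84]
pop() → 47: heap contents = [84]
push(83): heap contents = [83, 84]
push(9): heap contents = [9, 83, 84]
pop() → 9: heap contents = [83, 84]
pop() → 83: heap contents = [84]
pop() → 84: heap contents = []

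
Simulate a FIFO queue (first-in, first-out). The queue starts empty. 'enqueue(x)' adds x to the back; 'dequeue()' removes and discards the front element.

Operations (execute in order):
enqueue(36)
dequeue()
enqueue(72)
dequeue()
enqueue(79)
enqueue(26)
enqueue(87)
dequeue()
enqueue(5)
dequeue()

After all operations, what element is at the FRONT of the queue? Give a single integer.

enqueue(36): queue = [36]
dequeue(): queue = []
enqueue(72): queue = [72]
dequeue(): queue = []
enqueue(79): queue = [79]
enqueue(26): queue = [79, 26]
enqueue(87): queue = [79, 26, 87]
dequeue(): queue = [26, 87]
enqueue(5): queue = [26, 87, 5]
dequeue(): queue = [87, 5]

Answer: 87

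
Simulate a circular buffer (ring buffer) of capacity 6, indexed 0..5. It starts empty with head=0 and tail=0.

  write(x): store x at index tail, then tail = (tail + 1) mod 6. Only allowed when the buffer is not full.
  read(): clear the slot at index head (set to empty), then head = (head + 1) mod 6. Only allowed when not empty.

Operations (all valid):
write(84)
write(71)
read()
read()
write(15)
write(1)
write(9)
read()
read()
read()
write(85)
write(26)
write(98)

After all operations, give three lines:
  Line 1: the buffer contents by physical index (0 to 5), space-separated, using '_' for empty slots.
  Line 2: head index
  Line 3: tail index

write(84): buf=[84 _ _ _ _ _], head=0, tail=1, size=1
write(71): buf=[84 71 _ _ _ _], head=0, tail=2, size=2
read(): buf=[_ 71 _ _ _ _], head=1, tail=2, size=1
read(): buf=[_ _ _ _ _ _], head=2, tail=2, size=0
write(15): buf=[_ _ 15 _ _ _], head=2, tail=3, size=1
write(1): buf=[_ _ 15 1 _ _], head=2, tail=4, size=2
write(9): buf=[_ _ 15 1 9 _], head=2, tail=5, size=3
read(): buf=[_ _ _ 1 9 _], head=3, tail=5, size=2
read(): buf=[_ _ _ _ 9 _], head=4, tail=5, size=1
read(): buf=[_ _ _ _ _ _], head=5, tail=5, size=0
write(85): buf=[_ _ _ _ _ 85], head=5, tail=0, size=1
write(26): buf=[26 _ _ _ _ 85], head=5, tail=1, size=2
write(98): buf=[26 98 _ _ _ 85], head=5, tail=2, size=3

Answer: 26 98 _ _ _ 85
5
2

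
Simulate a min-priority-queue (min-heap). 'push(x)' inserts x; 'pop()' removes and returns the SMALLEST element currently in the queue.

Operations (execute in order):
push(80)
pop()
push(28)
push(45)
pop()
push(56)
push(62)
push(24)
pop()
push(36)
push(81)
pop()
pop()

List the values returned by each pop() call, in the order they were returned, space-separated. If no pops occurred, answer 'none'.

Answer: 80 28 24 36 45

Derivation:
push(80): heap contents = [80]
pop() → 80: heap contents = []
push(28): heap contents = [28]
push(45): heap contents = [28, 45]
pop() → 28: heap contents = [45]
push(56): heap contents = [45, 56]
push(62): heap contents = [45, 56, 62]
push(24): heap contents = [24, 45, 56, 62]
pop() → 24: heap contents = [45, 56, 62]
push(36): heap contents = [36, 45, 56, 62]
push(81): heap contents = [36, 45, 56, 62, 81]
pop() → 36: heap contents = [45, 56, 62, 81]
pop() → 45: heap contents = [56, 62, 81]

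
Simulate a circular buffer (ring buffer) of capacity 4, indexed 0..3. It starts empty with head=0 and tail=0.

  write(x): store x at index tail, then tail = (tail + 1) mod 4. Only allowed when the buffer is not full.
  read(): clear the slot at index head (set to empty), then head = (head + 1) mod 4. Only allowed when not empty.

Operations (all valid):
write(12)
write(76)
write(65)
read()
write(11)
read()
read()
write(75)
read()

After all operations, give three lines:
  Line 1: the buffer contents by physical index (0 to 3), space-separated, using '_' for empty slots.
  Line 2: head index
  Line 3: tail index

Answer: 75 _ _ _
0
1

Derivation:
write(12): buf=[12 _ _ _], head=0, tail=1, size=1
write(76): buf=[12 76 _ _], head=0, tail=2, size=2
write(65): buf=[12 76 65 _], head=0, tail=3, size=3
read(): buf=[_ 76 65 _], head=1, tail=3, size=2
write(11): buf=[_ 76 65 11], head=1, tail=0, size=3
read(): buf=[_ _ 65 11], head=2, tail=0, size=2
read(): buf=[_ _ _ 11], head=3, tail=0, size=1
write(75): buf=[75 _ _ 11], head=3, tail=1, size=2
read(): buf=[75 _ _ _], head=0, tail=1, size=1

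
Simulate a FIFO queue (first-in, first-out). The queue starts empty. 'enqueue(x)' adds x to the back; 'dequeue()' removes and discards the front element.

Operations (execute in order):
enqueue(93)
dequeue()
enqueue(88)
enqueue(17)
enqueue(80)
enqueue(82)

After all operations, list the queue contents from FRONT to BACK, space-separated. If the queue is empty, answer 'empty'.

Answer: 88 17 80 82

Derivation:
enqueue(93): [93]
dequeue(): []
enqueue(88): [88]
enqueue(17): [88, 17]
enqueue(80): [88, 17, 80]
enqueue(82): [88, 17, 80, 82]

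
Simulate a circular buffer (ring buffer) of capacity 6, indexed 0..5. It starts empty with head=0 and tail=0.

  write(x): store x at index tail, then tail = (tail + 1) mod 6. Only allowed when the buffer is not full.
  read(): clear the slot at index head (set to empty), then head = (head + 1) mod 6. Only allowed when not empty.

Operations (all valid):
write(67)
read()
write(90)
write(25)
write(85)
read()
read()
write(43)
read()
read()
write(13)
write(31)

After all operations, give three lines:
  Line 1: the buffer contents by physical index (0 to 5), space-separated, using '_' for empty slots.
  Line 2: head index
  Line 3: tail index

write(67): buf=[67 _ _ _ _ _], head=0, tail=1, size=1
read(): buf=[_ _ _ _ _ _], head=1, tail=1, size=0
write(90): buf=[_ 90 _ _ _ _], head=1, tail=2, size=1
write(25): buf=[_ 90 25 _ _ _], head=1, tail=3, size=2
write(85): buf=[_ 90 25 85 _ _], head=1, tail=4, size=3
read(): buf=[_ _ 25 85 _ _], head=2, tail=4, size=2
read(): buf=[_ _ _ 85 _ _], head=3, tail=4, size=1
write(43): buf=[_ _ _ 85 43 _], head=3, tail=5, size=2
read(): buf=[_ _ _ _ 43 _], head=4, tail=5, size=1
read(): buf=[_ _ _ _ _ _], head=5, tail=5, size=0
write(13): buf=[_ _ _ _ _ 13], head=5, tail=0, size=1
write(31): buf=[31 _ _ _ _ 13], head=5, tail=1, size=2

Answer: 31 _ _ _ _ 13
5
1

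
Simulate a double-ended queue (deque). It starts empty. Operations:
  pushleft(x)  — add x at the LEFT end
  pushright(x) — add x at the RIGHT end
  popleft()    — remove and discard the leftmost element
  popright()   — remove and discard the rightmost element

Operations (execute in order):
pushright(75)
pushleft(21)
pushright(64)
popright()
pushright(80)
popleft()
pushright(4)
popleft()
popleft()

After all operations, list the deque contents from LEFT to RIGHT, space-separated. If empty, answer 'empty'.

pushright(75): [75]
pushleft(21): [21, 75]
pushright(64): [21, 75, 64]
popright(): [21, 75]
pushright(80): [21, 75, 80]
popleft(): [75, 80]
pushright(4): [75, 80, 4]
popleft(): [80, 4]
popleft(): [4]

Answer: 4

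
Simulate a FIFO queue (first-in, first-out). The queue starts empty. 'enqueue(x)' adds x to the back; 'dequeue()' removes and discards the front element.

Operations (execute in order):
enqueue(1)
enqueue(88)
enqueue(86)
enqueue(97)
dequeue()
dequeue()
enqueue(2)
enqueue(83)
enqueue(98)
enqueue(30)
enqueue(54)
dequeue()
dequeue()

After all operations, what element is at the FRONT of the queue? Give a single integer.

Answer: 2

Derivation:
enqueue(1): queue = [1]
enqueue(88): queue = [1, 88]
enqueue(86): queue = [1, 88, 86]
enqueue(97): queue = [1, 88, 86, 97]
dequeue(): queue = [88, 86, 97]
dequeue(): queue = [86, 97]
enqueue(2): queue = [86, 97, 2]
enqueue(83): queue = [86, 97, 2, 83]
enqueue(98): queue = [86, 97, 2, 83, 98]
enqueue(30): queue = [86, 97, 2, 83, 98, 30]
enqueue(54): queue = [86, 97, 2, 83, 98, 30, 54]
dequeue(): queue = [97, 2, 83, 98, 30, 54]
dequeue(): queue = [2, 83, 98, 30, 54]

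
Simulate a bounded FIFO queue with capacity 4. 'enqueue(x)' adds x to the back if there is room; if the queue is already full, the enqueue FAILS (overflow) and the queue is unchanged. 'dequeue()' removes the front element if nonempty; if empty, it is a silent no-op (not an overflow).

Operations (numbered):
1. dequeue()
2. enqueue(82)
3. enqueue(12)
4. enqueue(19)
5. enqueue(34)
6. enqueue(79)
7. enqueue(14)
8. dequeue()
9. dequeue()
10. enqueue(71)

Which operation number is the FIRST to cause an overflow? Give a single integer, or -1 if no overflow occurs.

1. dequeue(): empty, no-op, size=0
2. enqueue(82): size=1
3. enqueue(12): size=2
4. enqueue(19): size=3
5. enqueue(34): size=4
6. enqueue(79): size=4=cap → OVERFLOW (fail)
7. enqueue(14): size=4=cap → OVERFLOW (fail)
8. dequeue(): size=3
9. dequeue(): size=2
10. enqueue(71): size=3

Answer: 6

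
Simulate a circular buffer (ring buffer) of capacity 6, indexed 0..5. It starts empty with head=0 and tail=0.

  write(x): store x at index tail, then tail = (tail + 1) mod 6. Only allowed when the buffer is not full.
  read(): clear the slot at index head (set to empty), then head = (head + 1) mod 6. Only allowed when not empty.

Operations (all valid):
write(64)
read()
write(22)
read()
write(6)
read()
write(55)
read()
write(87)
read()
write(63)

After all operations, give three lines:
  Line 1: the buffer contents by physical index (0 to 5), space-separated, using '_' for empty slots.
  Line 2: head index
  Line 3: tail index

write(64): buf=[64 _ _ _ _ _], head=0, tail=1, size=1
read(): buf=[_ _ _ _ _ _], head=1, tail=1, size=0
write(22): buf=[_ 22 _ _ _ _], head=1, tail=2, size=1
read(): buf=[_ _ _ _ _ _], head=2, tail=2, size=0
write(6): buf=[_ _ 6 _ _ _], head=2, tail=3, size=1
read(): buf=[_ _ _ _ _ _], head=3, tail=3, size=0
write(55): buf=[_ _ _ 55 _ _], head=3, tail=4, size=1
read(): buf=[_ _ _ _ _ _], head=4, tail=4, size=0
write(87): buf=[_ _ _ _ 87 _], head=4, tail=5, size=1
read(): buf=[_ _ _ _ _ _], head=5, tail=5, size=0
write(63): buf=[_ _ _ _ _ 63], head=5, tail=0, size=1

Answer: _ _ _ _ _ 63
5
0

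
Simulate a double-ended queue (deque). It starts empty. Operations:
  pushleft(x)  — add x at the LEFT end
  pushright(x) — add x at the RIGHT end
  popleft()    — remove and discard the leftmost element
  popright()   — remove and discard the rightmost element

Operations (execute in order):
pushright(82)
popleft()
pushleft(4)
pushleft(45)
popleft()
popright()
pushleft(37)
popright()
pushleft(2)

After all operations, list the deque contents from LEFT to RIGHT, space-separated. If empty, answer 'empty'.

Answer: 2

Derivation:
pushright(82): [82]
popleft(): []
pushleft(4): [4]
pushleft(45): [45, 4]
popleft(): [4]
popright(): []
pushleft(37): [37]
popright(): []
pushleft(2): [2]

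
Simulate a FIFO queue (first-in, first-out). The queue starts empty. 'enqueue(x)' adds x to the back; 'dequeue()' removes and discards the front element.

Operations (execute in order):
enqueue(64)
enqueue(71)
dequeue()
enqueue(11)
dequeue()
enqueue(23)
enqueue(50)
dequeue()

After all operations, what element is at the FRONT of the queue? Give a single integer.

enqueue(64): queue = [64]
enqueue(71): queue = [64, 71]
dequeue(): queue = [71]
enqueue(11): queue = [71, 11]
dequeue(): queue = [11]
enqueue(23): queue = [11, 23]
enqueue(50): queue = [11, 23, 50]
dequeue(): queue = [23, 50]

Answer: 23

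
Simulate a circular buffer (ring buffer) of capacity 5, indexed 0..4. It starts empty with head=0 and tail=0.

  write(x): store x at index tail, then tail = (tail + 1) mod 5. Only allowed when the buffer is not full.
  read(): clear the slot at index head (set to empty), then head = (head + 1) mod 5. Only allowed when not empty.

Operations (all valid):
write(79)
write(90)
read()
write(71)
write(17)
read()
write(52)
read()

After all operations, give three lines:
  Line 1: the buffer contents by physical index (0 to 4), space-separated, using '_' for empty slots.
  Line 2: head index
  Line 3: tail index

Answer: _ _ _ 17 52
3
0

Derivation:
write(79): buf=[79 _ _ _ _], head=0, tail=1, size=1
write(90): buf=[79 90 _ _ _], head=0, tail=2, size=2
read(): buf=[_ 90 _ _ _], head=1, tail=2, size=1
write(71): buf=[_ 90 71 _ _], head=1, tail=3, size=2
write(17): buf=[_ 90 71 17 _], head=1, tail=4, size=3
read(): buf=[_ _ 71 17 _], head=2, tail=4, size=2
write(52): buf=[_ _ 71 17 52], head=2, tail=0, size=3
read(): buf=[_ _ _ 17 52], head=3, tail=0, size=2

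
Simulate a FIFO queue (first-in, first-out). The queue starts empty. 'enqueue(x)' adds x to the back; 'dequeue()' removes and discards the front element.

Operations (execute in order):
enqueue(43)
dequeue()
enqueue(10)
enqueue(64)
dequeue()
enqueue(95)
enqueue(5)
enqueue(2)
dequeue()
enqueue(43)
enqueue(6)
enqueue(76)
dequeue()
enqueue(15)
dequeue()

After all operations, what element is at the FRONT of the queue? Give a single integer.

enqueue(43): queue = [43]
dequeue(): queue = []
enqueue(10): queue = [10]
enqueue(64): queue = [10, 64]
dequeue(): queue = [64]
enqueue(95): queue = [64, 95]
enqueue(5): queue = [64, 95, 5]
enqueue(2): queue = [64, 95, 5, 2]
dequeue(): queue = [95, 5, 2]
enqueue(43): queue = [95, 5, 2, 43]
enqueue(6): queue = [95, 5, 2, 43, 6]
enqueue(76): queue = [95, 5, 2, 43, 6, 76]
dequeue(): queue = [5, 2, 43, 6, 76]
enqueue(15): queue = [5, 2, 43, 6, 76, 15]
dequeue(): queue = [2, 43, 6, 76, 15]

Answer: 2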